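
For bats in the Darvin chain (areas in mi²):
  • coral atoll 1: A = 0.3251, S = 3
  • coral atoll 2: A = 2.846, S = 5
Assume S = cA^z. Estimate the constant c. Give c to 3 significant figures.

3.91

z = ln(S₂/S₁) / ln(A₂/A₁) = ln(5/3) / ln(2.846/0.3251) = 0.5108 / 2.1695 = 0.2355
c = S₁ / A₁^z = 3 / 0.3251^0.2355 = 3 / 0.7675 = 3.909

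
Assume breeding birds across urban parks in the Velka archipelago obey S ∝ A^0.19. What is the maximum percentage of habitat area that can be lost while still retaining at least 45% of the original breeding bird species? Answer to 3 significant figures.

98.5%

Need (A_new/A_old)^0.19 = 0.45, so A_new/A_old = 0.45^(1/0.19) = 0.45^5.263
ln(A_new/A_old) = ln 0.45 / 0.19 = -0.7985 / 0.19 = -4.2027
A_new/A_old = e^-4.2027 ≈ 0.01496
Fraction that can be lost = 1 − 0.01496 = 0.985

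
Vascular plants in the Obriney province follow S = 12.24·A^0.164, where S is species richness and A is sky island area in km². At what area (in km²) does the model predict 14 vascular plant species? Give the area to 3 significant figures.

2.27 km²

14 = 12.24 × A^0.164  ⇒  A^0.164 = 14/12.24 = 1.144
ln A = ln(1.144) / 0.164 = 0.1343 / 0.164 = 0.8192
A = e^0.8192 ≈ 2.269 km²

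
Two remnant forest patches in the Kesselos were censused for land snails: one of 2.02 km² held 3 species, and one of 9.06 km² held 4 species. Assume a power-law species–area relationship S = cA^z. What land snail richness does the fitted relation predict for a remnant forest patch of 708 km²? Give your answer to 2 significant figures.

z = ln(4/3) / ln(9.06/2.02) = 0.2877 / 1.5008 = 0.1917
c = 3 / 2.02^0.1917 = 3 / 1.144 = 2.622
S₃ = 2.622 × 708^0.1917 = 2.622 × 3.518 ≈ 9.224

9.2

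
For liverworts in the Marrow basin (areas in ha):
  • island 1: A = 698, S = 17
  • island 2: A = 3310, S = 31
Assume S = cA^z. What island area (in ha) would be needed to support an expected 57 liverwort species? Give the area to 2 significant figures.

16000 ha

z = ln(31/17) / ln(3310/698) = 0.6008 / 1.5565 = 0.3860
c = 17 / 698^0.3860 = 17 / 12.52 = 1.358
A = (57/1.358)^(1/0.3860) ⇒ ln A = ln(41.99)/0.3860 = 9.6827
A = e^9.6827 ≈ 16037 ha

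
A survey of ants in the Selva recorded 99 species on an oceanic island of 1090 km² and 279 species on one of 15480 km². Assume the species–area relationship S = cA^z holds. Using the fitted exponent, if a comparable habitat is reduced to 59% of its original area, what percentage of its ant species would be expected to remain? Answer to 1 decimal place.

81.4%

z = ln(279/99) / ln(15480/1090) = 1.0361 / 2.6534 = 0.3905
S_new/S_old = (A_new/A_old)^z = 0.59^0.3905 = exp(0.3905 × -0.5276) = 0.8138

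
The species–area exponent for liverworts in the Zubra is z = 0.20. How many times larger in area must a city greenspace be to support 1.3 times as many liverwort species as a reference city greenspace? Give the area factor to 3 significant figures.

(A₂/A₁)^0.2 = 1.3, so A₂/A₁ = 1.3^(1/0.2) = 1.3^5
ln(A₂/A₁) = ln 1.3 / 0.2 = 0.2624 / 0.2 = 1.3118
A₂/A₁ = e^1.3118 ≈ 3.713

3.71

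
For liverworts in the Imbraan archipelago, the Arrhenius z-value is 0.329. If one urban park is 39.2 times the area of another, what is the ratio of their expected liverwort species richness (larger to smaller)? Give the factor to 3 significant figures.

S₂/S₁ = (A₂/A₁)^z = 39.2^0.329
ln(S₂/S₁) = 0.329 × ln 39.2 = 0.329 × 3.6687 = 1.2070
S₂/S₁ = e^1.2070 ≈ 3.343

3.34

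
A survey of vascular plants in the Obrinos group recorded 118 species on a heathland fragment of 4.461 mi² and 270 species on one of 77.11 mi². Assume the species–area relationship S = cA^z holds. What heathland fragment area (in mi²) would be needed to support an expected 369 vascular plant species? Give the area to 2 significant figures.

z = ln(270/118) / ln(77.11/4.461) = 0.8277 / 2.8499 = 0.2904
c = 118 / 4.461^0.2904 = 118 / 1.544 = 76.43
A = (369/76.43)^(1/0.2904) ⇒ ln A = ln(4.828)/0.2904 = 5.4207
A = e^5.4207 ≈ 226 mi²

230 mi²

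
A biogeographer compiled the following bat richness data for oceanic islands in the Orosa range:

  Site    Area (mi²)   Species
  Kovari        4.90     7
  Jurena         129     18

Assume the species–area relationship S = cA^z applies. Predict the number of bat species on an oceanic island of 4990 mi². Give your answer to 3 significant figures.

z = ln(18/7) / ln(129/4.9) = 0.9445 / 3.2706 = 0.2888
c = 7 / 4.9^0.2888 = 7 / 1.582 = 4.424
S₃ = 4.424 × 4990^0.2888 = 4.424 × 11.69 ≈ 51.73

51.7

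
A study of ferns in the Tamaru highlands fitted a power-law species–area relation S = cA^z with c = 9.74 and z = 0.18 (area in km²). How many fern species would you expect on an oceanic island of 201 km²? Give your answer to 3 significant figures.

S = 9.74 × 201^0.18
ln S = ln 9.74 + 0.18 × ln 201 = 2.2762 + 0.18 × 5.3033 = 3.2308
S = e^3.2308 ≈ 25.3

25.3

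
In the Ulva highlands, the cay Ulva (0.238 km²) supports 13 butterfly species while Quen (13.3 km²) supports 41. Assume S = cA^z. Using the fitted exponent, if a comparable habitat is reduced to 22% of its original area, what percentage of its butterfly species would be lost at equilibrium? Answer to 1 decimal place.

z = ln(41/13) / ln(13.3/0.238) = 1.1486 / 4.0232 = 0.2855
S_new/S_old = (A_new/A_old)^z = 0.22^0.2855 = exp(0.2855 × -1.5141) = 0.649
Fraction lost = 1 − 0.649 = 0.351

35.1%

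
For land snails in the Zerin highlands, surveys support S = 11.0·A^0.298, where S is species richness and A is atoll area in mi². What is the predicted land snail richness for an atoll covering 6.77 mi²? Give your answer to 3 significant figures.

S = 11 × 6.77^0.298
ln S = ln 11 + 0.298 × ln 6.77 = 2.3979 + 0.298 × 1.9125 = 2.9678
S = e^2.9678 ≈ 19.45

19.4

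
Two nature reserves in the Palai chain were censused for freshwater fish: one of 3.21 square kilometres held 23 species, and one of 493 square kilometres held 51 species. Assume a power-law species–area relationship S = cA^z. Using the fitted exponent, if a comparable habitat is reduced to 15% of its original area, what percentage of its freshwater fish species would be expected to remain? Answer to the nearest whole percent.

z = ln(51/23) / ln(493/3.21) = 0.7963 / 5.0342 = 0.1582
S_new/S_old = (A_new/A_old)^z = 0.15^0.1582 = exp(0.1582 × -1.8971) = 0.7407

74%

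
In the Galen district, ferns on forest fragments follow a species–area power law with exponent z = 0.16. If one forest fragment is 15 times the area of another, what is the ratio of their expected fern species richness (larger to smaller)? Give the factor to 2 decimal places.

1.54

S₂/S₁ = (A₂/A₁)^z = 15^0.16
ln(S₂/S₁) = 0.16 × ln 15 = 0.16 × 2.7081 = 0.4333
S₂/S₁ = e^0.4333 ≈ 1.542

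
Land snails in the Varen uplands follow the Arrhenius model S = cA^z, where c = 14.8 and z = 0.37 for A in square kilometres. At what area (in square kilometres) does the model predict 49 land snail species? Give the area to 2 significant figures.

25 square kilometres

49 = 14.8 × A^0.37  ⇒  A^0.37 = 49/14.8 = 3.311
ln A = ln(3.311) / 0.37 = 1.1972 / 0.37 = 3.2357
A = e^3.2357 ≈ 25.42 square kilometres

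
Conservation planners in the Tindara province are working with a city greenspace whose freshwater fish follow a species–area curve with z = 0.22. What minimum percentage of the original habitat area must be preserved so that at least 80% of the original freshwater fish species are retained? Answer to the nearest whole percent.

Need (A_new/A_old)^0.22 = 0.8, so A_new/A_old = 0.8^(1/0.22) = 0.8^4.545
ln(A_new/A_old) = ln 0.8 / 0.22 = -0.2231 / 0.22 = -1.0143
A_new/A_old = e^-1.0143 ≈ 0.3627

36%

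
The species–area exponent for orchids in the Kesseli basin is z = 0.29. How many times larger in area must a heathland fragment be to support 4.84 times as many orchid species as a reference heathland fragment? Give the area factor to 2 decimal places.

229.90

(A₂/A₁)^0.29 = 4.84, so A₂/A₁ = 4.84^(1/0.29) = 4.84^3.448
ln(A₂/A₁) = ln 4.84 / 0.29 = 1.5769 / 0.29 = 5.4376
A₂/A₁ = e^5.4376 ≈ 229.9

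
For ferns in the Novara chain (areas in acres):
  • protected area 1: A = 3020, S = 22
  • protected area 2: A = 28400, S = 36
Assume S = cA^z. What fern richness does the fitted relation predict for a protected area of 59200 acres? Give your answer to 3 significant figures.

42.3

z = ln(36/22) / ln(28400/3020) = 0.4925 / 2.2411 = 0.2197
c = 22 / 3020^0.2197 = 22 / 5.817 = 3.782
S₃ = 3.782 × 59200^0.2197 = 3.782 × 11.19 ≈ 42.31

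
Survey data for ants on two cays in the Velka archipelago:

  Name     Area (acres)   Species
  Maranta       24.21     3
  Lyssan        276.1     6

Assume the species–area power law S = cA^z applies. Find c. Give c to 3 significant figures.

1.21

z = ln(S₂/S₁) / ln(A₂/A₁) = ln(6/3) / ln(276.1/24.21) = 0.6931 / 2.4340 = 0.2848
c = S₁ / A₁^z = 3 / 24.21^0.2848 = 3 / 2.478 = 1.211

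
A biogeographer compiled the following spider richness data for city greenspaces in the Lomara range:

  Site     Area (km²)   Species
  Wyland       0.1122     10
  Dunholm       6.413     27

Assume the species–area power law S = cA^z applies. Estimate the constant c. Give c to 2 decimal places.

17.11

z = ln(S₂/S₁) / ln(A₂/A₁) = ln(27/10) / ln(6.413/0.1122) = 0.9933 / 4.0458 = 0.2455
c = S₁ / A₁^z = 10 / 0.1122^0.2455 = 10 / 0.5845 = 17.11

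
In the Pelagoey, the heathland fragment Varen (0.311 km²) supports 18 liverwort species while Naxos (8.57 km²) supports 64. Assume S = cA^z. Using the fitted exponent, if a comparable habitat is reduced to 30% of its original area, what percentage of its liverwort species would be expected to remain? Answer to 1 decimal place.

63.1%

z = ln(64/18) / ln(8.57/0.311) = 1.2685 / 3.3162 = 0.3825
S_new/S_old = (A_new/A_old)^z = 0.3^0.3825 = exp(0.3825 × -1.2040) = 0.6309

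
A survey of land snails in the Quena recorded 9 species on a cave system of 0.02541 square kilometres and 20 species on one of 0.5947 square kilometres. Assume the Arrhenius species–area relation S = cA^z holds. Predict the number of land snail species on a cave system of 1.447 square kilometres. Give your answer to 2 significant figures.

25

z = ln(20/9) / ln(0.5947/0.02541) = 0.7985 / 3.1529 = 0.2533
c = 9 / 0.02541^0.2533 = 9 / 0.3945 = 22.81
S₃ = 22.81 × 1.447^0.2533 = 22.81 × 1.098 ≈ 25.05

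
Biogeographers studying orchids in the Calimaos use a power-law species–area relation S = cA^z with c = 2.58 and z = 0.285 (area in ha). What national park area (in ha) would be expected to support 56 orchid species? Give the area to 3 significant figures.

56 = 2.58 × A^0.285  ⇒  A^0.285 = 56/2.58 = 21.71
ln A = ln(21.71) / 0.285 = 3.0776 / 0.285 = 10.7985
A = e^10.7985 ≈ 48946 ha

48900 ha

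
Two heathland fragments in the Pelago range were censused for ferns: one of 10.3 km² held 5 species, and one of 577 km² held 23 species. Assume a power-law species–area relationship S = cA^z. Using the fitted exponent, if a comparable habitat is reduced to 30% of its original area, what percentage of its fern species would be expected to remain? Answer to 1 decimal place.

63.4%

z = ln(23/5) / ln(577/10.3) = 1.5261 / 4.0257 = 0.3791
S_new/S_old = (A_new/A_old)^z = 0.3^0.3791 = exp(0.3791 × -1.2040) = 0.6336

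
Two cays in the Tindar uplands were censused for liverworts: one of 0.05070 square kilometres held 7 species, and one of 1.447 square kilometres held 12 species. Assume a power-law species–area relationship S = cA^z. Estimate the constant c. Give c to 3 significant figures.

11.3

z = ln(S₂/S₁) / ln(A₂/A₁) = ln(12/7) / ln(1.447/0.0507) = 0.5390 / 3.3513 = 0.1608
c = S₁ / A₁^z = 7 / 0.0507^0.1608 = 7 / 0.619 = 11.31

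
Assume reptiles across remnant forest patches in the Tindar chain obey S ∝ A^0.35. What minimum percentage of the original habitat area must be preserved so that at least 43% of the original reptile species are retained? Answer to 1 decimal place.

Need (A_new/A_old)^0.35 = 0.43, so A_new/A_old = 0.43^(1/0.35) = 0.43^2.857
ln(A_new/A_old) = ln 0.43 / 0.35 = -0.8440 / 0.35 = -2.4113
A_new/A_old = e^-2.4113 ≈ 0.08969

9.0%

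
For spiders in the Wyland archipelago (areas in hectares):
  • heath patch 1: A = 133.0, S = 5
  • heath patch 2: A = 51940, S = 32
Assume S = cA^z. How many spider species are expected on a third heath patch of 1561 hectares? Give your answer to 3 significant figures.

10.8

z = ln(32/5) / ln(51940/133) = 1.8563 / 5.9675 = 0.3111
c = 5 / 133^0.3111 = 5 / 4.578 = 1.092
S₃ = 1.092 × 1561^0.3111 = 1.092 × 9.848 ≈ 10.76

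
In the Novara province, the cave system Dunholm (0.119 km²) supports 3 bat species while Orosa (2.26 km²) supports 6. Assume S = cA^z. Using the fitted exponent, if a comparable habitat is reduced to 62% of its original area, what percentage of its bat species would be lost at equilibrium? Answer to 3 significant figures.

z = ln(6/3) / ln(2.26/0.119) = 0.6931 / 2.9440 = 0.2354
S_new/S_old = (A_new/A_old)^z = 0.62^0.2354 = exp(0.2354 × -0.4780) = 0.8936
Fraction lost = 1 − 0.8936 = 0.1064

10.6%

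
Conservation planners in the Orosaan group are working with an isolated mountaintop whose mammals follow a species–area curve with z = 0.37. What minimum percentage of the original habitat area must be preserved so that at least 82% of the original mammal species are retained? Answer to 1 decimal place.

58.5%

Need (A_new/A_old)^0.37 = 0.82, so A_new/A_old = 0.82^(1/0.37) = 0.82^2.703
ln(A_new/A_old) = ln 0.82 / 0.37 = -0.1985 / 0.37 = -0.5364
A_new/A_old = e^-0.5364 ≈ 0.5849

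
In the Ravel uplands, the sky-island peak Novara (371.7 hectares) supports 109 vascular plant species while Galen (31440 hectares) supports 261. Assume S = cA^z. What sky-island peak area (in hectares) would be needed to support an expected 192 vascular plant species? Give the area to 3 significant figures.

z = ln(261/109) / ln(31440/371.7) = 0.8732 / 4.4377 = 0.1968
c = 109 / 371.7^0.1968 = 109 / 3.204 = 34.02
A = (192/34.02)^(1/0.1968) ⇒ ln A = ln(5.644)/0.1968 = 8.7954
A = e^8.7954 ≈ 6604 hectares

6600 hectares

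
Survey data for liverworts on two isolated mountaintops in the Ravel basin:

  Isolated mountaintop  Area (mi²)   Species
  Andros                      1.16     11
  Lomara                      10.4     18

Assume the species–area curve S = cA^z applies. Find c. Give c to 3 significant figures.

z = ln(S₂/S₁) / ln(A₂/A₁) = ln(18/11) / ln(10.4/1.16) = 0.4925 / 2.1934 = 0.2245
c = S₁ / A₁^z = 11 / 1.16^0.2245 = 11 / 1.034 = 10.64

10.6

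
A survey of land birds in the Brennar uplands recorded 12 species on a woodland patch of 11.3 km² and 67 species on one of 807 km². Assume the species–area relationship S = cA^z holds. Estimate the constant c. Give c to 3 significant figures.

z = ln(S₂/S₁) / ln(A₂/A₁) = ln(67/12) / ln(807/11.3) = 1.7198 / 4.2685 = 0.4029
c = S₁ / A₁^z = 12 / 11.3^0.4029 = 12 / 2.656 = 4.517

4.52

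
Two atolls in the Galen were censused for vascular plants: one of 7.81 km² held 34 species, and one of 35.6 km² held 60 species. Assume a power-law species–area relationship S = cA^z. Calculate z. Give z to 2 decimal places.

Taking logs: ln S = ln c + z ln A, so z = (ln S₂ − ln S₁)/(ln A₂ − ln A₁).
z = ln(60/34) / ln(35.6/7.81) = ln(1.765) / ln(4.558) = 0.5680 / 1.5169 = 0.3744

0.37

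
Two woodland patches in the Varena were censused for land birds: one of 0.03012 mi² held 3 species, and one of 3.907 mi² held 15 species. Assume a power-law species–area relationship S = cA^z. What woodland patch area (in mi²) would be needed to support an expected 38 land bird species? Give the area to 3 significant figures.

64.9 mi²

z = ln(15/3) / ln(3.907/0.03012) = 1.6094 / 4.8653 = 0.3308
c = 3 / 0.03012^0.3308 = 3 / 0.3139 = 9.557
A = (38/9.557)^(1/0.3308) ⇒ ln A = ln(3.976)/0.3308 = 4.1728
A = e^4.1728 ≈ 64.89 mi²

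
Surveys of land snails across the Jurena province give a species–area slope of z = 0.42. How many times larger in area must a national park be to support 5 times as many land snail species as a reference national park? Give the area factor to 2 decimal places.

(A₂/A₁)^0.42 = 5, so A₂/A₁ = 5^(1/0.42) = 5^2.381
ln(A₂/A₁) = ln 5 / 0.42 = 1.6094 / 0.42 = 3.8320
A₂/A₁ = e^3.8320 ≈ 46.15

46.15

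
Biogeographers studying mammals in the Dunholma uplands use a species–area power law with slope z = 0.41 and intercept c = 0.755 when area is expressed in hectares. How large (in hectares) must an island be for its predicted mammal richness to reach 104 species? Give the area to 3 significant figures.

104 = 0.755 × A^0.41  ⇒  A^0.41 = 104/0.755 = 137.7
ln A = ln(137.7) / 0.41 = 4.9254 / 0.41 = 12.0132
A = e^12.0132 ≈ 164924 hectares

165000 hectares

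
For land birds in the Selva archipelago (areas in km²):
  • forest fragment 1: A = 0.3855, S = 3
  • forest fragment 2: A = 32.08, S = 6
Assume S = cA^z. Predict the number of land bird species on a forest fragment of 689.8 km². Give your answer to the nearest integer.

10

z = ln(6/3) / ln(32.08/0.3855) = 0.6931 / 4.4214 = 0.1568
c = 3 / 0.3855^0.1568 = 3 / 0.8612 = 3.484
S₃ = 3.484 × 689.8^0.1568 = 3.484 × 2.786 ≈ 9.706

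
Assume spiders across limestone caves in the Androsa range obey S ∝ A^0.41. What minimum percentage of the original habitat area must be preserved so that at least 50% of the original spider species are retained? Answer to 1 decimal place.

18.4%

Need (A_new/A_old)^0.41 = 0.5, so A_new/A_old = 0.5^(1/0.41) = 0.5^2.439
ln(A_new/A_old) = ln 0.5 / 0.41 = -0.6931 / 0.41 = -1.6906
A_new/A_old = e^-1.6906 ≈ 0.1844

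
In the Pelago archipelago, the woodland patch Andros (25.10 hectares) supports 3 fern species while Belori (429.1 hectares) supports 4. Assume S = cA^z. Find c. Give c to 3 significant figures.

2.16

z = ln(S₂/S₁) / ln(A₂/A₁) = ln(4/3) / ln(429.1/25.1) = 0.2877 / 2.8388 = 0.1013
c = S₁ / A₁^z = 3 / 25.1^0.1013 = 3 / 1.386 = 2.164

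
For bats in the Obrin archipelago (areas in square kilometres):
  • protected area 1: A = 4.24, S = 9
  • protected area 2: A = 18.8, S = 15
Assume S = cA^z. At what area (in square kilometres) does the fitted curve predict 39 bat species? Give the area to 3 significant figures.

305 square kilometres

z = ln(15/9) / ln(18.8/4.24) = 0.5108 / 1.4893 = 0.3430
c = 9 / 4.24^0.3430 = 9 / 1.641 = 5.483
A = (39/5.483)^(1/0.3430) ⇒ ln A = ln(7.112)/0.3430 = 5.7196
A = e^5.7196 ≈ 304.8 square kilometres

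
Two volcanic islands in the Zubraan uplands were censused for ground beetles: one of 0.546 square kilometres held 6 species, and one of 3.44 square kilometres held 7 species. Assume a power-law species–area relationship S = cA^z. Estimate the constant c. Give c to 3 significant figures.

6.31

z = ln(S₂/S₁) / ln(A₂/A₁) = ln(7/6) / ln(3.44/0.546) = 0.1542 / 1.8406 = 0.0837
c = S₁ / A₁^z = 6 / 0.546^0.0837 = 6 / 0.9506 = 6.312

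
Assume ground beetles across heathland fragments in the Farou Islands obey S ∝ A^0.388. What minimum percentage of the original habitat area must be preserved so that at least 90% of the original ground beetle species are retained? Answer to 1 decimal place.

76.2%

Need (A_new/A_old)^0.388 = 0.9, so A_new/A_old = 0.9^(1/0.388) = 0.9^2.577
ln(A_new/A_old) = ln 0.9 / 0.388 = -0.1054 / 0.388 = -0.2715
A_new/A_old = e^-0.2715 ≈ 0.7622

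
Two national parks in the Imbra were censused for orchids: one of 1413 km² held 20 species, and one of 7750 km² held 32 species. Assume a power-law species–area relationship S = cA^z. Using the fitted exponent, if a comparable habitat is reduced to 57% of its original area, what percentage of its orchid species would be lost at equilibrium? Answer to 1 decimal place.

14.4%

z = ln(32/20) / ln(7750/1413) = 0.4700 / 1.7020 = 0.2762
S_new/S_old = (A_new/A_old)^z = 0.57^0.2762 = exp(0.2762 × -0.5621) = 0.8562
Fraction lost = 1 − 0.8562 = 0.1438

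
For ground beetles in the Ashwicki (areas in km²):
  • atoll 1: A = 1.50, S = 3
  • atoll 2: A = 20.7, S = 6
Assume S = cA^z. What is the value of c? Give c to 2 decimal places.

z = ln(S₂/S₁) / ln(A₂/A₁) = ln(6/3) / ln(20.7/1.5) = 0.6931 / 2.6247 = 0.2641
c = S₁ / A₁^z = 3 / 1.5^0.2641 = 3 / 1.113 = 2.695

2.70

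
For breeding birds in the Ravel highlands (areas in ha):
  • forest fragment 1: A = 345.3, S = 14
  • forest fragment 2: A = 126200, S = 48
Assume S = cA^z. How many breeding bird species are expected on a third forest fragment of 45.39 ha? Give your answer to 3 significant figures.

z = ln(48/14) / ln(126200/345.3) = 1.2321 / 5.9012 = 0.2088
c = 14 / 345.3^0.2088 = 14 / 3.388 = 4.132
S₃ = 4.132 × 45.39^0.2088 = 4.132 × 2.218 ≈ 9.165

9.16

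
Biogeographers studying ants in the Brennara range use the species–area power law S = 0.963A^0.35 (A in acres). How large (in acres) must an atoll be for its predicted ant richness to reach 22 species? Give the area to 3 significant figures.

22 = 0.963 × A^0.35  ⇒  A^0.35 = 22/0.963 = 22.85
ln A = ln(22.85) / 0.35 = 3.1287 / 0.35 = 8.9393
A = e^8.9393 ≈ 7626 acres

7630 acres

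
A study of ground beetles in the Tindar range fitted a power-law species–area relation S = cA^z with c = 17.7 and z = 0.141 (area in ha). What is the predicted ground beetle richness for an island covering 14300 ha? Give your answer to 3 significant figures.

S = 17.7 × 14300^0.141
ln S = ln 17.7 + 0.141 × ln 14300 = 2.8736 + 0.141 × 9.5680 = 4.2227
S = e^4.2227 ≈ 68.21

68.2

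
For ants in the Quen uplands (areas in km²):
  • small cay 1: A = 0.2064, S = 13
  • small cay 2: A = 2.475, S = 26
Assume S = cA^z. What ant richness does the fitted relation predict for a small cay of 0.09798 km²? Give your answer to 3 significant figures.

10.6

z = ln(26/13) / ln(2.475/0.2064) = 0.6931 / 2.4842 = 0.2790
c = 13 / 0.2064^0.2790 = 13 / 0.6439 = 20.19
S₃ = 20.19 × 0.09798^0.2790 = 20.19 × 0.523 ≈ 10.56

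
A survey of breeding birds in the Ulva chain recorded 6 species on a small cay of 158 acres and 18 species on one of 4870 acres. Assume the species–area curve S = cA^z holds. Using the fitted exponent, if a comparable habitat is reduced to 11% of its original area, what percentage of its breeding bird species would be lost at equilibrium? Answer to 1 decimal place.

z = ln(18/6) / ln(4870/158) = 1.0986 / 3.4283 = 0.3205
S_new/S_old = (A_new/A_old)^z = 0.11^0.3205 = exp(0.3205 × -2.2073) = 0.493
Fraction lost = 1 − 0.493 = 0.507

50.7%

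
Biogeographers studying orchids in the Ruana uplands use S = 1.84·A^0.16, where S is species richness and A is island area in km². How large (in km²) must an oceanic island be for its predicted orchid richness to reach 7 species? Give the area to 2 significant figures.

4200 km²

7 = 1.84 × A^0.16  ⇒  A^0.16 = 7/1.84 = 3.804
ln A = ln(3.804) / 0.16 = 1.3361 / 0.16 = 8.3509
A = e^8.3509 ≈ 4234 km²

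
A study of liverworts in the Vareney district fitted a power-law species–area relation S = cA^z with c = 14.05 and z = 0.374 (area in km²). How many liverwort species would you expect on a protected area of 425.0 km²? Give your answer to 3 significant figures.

135

S = 14.05 × 425^0.374 = 14.05 × 9.617 ≈ 135.1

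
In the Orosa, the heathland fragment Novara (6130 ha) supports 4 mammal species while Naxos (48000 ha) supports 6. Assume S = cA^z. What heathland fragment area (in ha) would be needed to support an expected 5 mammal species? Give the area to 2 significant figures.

z = ln(6/4) / ln(48000/6130) = 0.4055 / 2.0580 = 0.1970
c = 4 / 6130^0.1970 = 4 / 5.574 = 0.7176
A = (5/0.7176)^(1/0.1970) ⇒ ln A = ln(6.968)/0.1970 = 9.8536
A = e^9.8536 ≈ 19026 ha

19000 ha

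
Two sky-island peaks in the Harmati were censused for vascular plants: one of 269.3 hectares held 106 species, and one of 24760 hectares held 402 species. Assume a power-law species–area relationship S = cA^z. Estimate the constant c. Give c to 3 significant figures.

20.4

z = ln(S₂/S₁) / ln(A₂/A₁) = ln(402/106) / ln(24760/269.3) = 1.3330 / 4.5212 = 0.2948
c = S₁ / A₁^z = 106 / 269.3^0.2948 = 106 / 5.206 = 20.36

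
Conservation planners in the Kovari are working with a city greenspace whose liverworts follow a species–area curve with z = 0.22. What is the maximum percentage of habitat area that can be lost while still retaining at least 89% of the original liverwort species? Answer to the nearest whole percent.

41%

Need (A_new/A_old)^0.22 = 0.89, so A_new/A_old = 0.89^(1/0.22) = 0.89^4.545
ln(A_new/A_old) = ln 0.89 / 0.22 = -0.1165 / 0.22 = -0.5297
A_new/A_old = e^-0.5297 ≈ 0.5888
Fraction that can be lost = 1 − 0.5888 = 0.4112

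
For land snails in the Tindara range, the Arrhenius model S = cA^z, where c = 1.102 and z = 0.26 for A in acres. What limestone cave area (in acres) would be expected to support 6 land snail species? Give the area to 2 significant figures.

6 = 1.102 × A^0.26  ⇒  A^0.26 = 6/1.102 = 5.445
ln A = ln(5.445) / 0.26 = 1.6946 / 0.26 = 6.5178
A = e^6.5178 ≈ 677.1 acres

680 acres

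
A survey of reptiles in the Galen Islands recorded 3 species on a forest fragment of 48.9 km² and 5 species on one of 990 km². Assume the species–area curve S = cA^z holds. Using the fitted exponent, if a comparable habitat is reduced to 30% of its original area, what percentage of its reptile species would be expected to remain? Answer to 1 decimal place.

81.5%

z = ln(5/3) / ln(990/48.9) = 0.5108 / 3.0079 = 0.1698
S_new/S_old = (A_new/A_old)^z = 0.3^0.1698 = exp(0.1698 × -1.2040) = 0.8151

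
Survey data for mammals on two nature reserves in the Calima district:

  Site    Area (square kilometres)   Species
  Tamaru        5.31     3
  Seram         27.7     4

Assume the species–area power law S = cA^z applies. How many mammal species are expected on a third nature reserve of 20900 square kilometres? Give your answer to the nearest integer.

13

z = ln(4/3) / ln(27.7/5.31) = 0.2877 / 1.6518 = 0.1742
c = 3 / 5.31^0.1742 = 3 / 1.337 = 2.243
S₃ = 2.243 × 20900^0.1742 = 2.243 × 5.654 ≈ 12.68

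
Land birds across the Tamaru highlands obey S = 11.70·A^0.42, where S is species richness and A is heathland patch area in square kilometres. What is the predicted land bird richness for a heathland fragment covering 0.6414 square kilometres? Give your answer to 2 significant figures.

9.7

S = 11.7 × 0.6414^0.42
ln S = ln 11.7 + 0.42 × ln 0.6414 = 2.4596 + 0.42 × -0.4441 = 2.2731
S = e^2.2731 ≈ 9.709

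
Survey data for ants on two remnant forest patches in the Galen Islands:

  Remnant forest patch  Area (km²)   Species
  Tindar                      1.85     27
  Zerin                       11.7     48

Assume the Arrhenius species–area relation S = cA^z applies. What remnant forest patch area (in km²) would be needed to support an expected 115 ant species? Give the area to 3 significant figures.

193 km²

z = ln(48/27) / ln(11.7/1.85) = 0.5754 / 1.8444 = 0.3120
c = 27 / 1.85^0.3120 = 27 / 1.212 = 22.29
A = (115/22.29)^(1/0.3120) ⇒ ln A = ln(5.16)/0.3120 = 5.2604
A = e^5.2604 ≈ 192.6 km²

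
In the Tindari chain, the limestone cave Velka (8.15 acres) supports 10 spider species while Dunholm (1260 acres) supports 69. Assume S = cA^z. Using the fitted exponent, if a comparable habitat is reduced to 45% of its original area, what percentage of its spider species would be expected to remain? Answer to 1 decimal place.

73.6%

z = ln(69/10) / ln(1260/8.15) = 1.9315 / 5.0408 = 0.3832
S_new/S_old = (A_new/A_old)^z = 0.45^0.3832 = exp(0.3832 × -0.7985) = 0.7364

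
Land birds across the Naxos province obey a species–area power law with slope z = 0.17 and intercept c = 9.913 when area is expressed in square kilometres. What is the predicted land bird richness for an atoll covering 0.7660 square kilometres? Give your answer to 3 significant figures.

S = 9.913 × 0.766^0.17
ln S = ln 9.913 + 0.17 × ln 0.766 = 2.2938 + 0.17 × -0.2666 = 2.2485
S = e^2.2485 ≈ 9.474

9.47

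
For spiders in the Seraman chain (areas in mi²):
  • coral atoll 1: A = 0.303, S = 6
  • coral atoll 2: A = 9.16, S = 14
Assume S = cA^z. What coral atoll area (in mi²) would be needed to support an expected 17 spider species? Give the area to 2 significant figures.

20 mi²

z = ln(14/6) / ln(9.16/0.303) = 0.8473 / 3.4089 = 0.2486
c = 6 / 0.303^0.2486 = 6 / 0.7432 = 8.073
A = (17/8.073)^(1/0.2486) ⇒ ln A = ln(2.106)/0.2486 = 2.9960
A = e^2.9960 ≈ 20 mi²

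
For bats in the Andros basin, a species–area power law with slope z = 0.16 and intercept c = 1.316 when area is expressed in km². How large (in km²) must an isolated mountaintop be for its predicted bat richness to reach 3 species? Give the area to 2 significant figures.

3 = 1.316 × A^0.16  ⇒  A^0.16 = 3/1.316 = 2.28
ln A = ln(2.28) / 0.16 = 0.8240 / 0.16 = 5.1501
A = e^5.1501 ≈ 172.4 km²

170 km²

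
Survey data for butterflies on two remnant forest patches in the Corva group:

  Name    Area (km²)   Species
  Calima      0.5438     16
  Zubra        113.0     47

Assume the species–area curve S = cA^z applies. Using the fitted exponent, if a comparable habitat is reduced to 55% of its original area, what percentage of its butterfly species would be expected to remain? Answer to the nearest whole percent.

89%

z = ln(47/16) / ln(113/0.5438) = 1.0776 / 5.3366 = 0.2019
S_new/S_old = (A_new/A_old)^z = 0.55^0.2019 = exp(0.2019 × -0.5978) = 0.8863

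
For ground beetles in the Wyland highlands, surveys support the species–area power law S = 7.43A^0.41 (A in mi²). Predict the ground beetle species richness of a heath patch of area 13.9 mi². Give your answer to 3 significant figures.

S = 7.43 × 13.9^0.41
ln S = ln 7.43 + 0.41 × ln 13.9 = 2.0055 + 0.41 × 2.6319 = 3.0846
S = e^3.0846 ≈ 21.86

21.9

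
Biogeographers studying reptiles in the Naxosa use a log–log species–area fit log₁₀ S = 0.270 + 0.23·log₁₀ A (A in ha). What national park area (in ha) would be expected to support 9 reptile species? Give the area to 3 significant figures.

9 = 1.862 × A^0.23  ⇒  A^0.23 = 9/1.862 = 4.833
ln A = ln(4.833) / 0.23 = 1.5755 / 0.23 = 6.8501
A = e^6.8501 ≈ 944 ha

944 ha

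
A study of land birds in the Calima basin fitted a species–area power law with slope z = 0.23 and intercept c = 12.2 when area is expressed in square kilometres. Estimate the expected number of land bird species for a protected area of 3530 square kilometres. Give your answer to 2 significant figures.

S = 12.2 × 3530^0.23
ln S = ln 12.2 + 0.23 × ln 3530 = 2.5014 + 0.23 × 8.1691 = 4.3803
S = e^4.3803 ≈ 79.86

80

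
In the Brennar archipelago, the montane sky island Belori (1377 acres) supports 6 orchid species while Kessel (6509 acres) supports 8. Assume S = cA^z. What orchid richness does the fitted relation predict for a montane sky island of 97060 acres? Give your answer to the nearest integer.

13

z = ln(8/6) / ln(6509/1377) = 0.2877 / 1.5533 = 0.1852
c = 6 / 1377^0.1852 = 6 / 3.814 = 1.573
S₃ = 1.573 × 97060^0.1852 = 1.573 × 8.388 ≈ 13.2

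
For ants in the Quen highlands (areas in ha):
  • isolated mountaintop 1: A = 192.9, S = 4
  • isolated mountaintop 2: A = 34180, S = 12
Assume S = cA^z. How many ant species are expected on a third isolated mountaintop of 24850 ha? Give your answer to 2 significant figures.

11

z = ln(12/4) / ln(34180/192.9) = 1.0986 / 5.1772 = 0.2122
c = 4 / 192.9^0.2122 = 4 / 3.055 = 1.31
S₃ = 1.31 × 24850^0.2122 = 1.31 × 8.564 ≈ 11.22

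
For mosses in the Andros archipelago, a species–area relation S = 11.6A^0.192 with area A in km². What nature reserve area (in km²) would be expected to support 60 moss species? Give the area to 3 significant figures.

60 = 11.6 × A^0.192  ⇒  A^0.192 = 60/11.6 = 5.172
ln A = ln(5.172) / 0.192 = 1.6433 / 0.192 = 8.5591
A = e^8.5591 ≈ 5214 km²

5210 km²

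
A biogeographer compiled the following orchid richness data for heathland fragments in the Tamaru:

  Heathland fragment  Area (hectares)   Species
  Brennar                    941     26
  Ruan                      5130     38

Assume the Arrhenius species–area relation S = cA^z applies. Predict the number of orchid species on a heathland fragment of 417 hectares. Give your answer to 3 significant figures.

z = ln(38/26) / ln(5130/941) = 0.3795 / 1.6959 = 0.2238
c = 26 / 941^0.2238 = 26 / 4.628 = 5.618
S₃ = 5.618 × 417^0.2238 = 5.618 × 3.857 ≈ 21.67

21.7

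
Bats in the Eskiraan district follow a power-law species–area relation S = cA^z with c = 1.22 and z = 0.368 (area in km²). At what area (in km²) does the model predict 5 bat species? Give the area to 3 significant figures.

46.2 km²

5 = 1.22 × A^0.368  ⇒  A^0.368 = 5/1.22 = 4.098
ln A = ln(4.098) / 0.368 = 1.4106 / 0.368 = 3.8331
A = e^3.8331 ≈ 46.21 km²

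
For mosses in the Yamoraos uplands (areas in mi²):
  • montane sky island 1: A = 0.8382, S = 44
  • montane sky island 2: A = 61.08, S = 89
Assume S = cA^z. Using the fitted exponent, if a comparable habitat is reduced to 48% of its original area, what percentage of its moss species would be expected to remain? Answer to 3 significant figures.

z = ln(89/44) / ln(61.08/0.8382) = 0.7044 / 4.2887 = 0.1643
S_new/S_old = (A_new/A_old)^z = 0.48^0.1643 = exp(0.1643 × -0.7340) = 0.8864

88.6%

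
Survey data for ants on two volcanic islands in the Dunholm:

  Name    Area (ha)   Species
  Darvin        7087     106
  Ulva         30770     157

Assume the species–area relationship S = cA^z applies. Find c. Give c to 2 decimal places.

z = ln(S₂/S₁) / ln(A₂/A₁) = ln(157/106) / ln(30770/7087) = 0.3928 / 1.4683 = 0.2675
c = S₁ / A₁^z = 106 / 7087^0.2675 = 106 / 10.72 = 9.89

9.89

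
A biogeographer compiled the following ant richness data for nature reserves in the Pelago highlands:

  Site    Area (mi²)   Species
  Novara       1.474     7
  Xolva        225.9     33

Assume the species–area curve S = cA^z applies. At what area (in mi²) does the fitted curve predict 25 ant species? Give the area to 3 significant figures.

91.8 mi²

z = ln(33/7) / ln(225.9/1.474) = 1.5506 / 5.0321 = 0.3081
c = 7 / 1.474^0.3081 = 7 / 1.127 = 6.211
A = (25/6.211)^(1/0.3081) ⇒ ln A = ln(4.025)/0.3081 = 4.5191
A = e^4.5191 ≈ 91.75 mi²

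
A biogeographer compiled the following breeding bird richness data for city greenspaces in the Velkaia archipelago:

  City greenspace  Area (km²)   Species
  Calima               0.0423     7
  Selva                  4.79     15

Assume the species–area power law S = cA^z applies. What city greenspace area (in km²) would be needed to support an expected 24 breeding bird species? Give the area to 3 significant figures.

z = ln(15/7) / ln(4.79/0.0423) = 0.7621 / 4.7295 = 0.1611
c = 7 / 0.0423^0.1611 = 7 / 0.6007 = 11.65
A = (24/11.65)^(1/0.1611) ⇒ ln A = ln(2.059)/0.1611 = 4.4832
A = e^4.4832 ≈ 88.51 km²

88.5 km²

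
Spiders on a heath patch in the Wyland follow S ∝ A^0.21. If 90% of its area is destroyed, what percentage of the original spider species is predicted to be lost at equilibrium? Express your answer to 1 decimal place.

S_new/S_old = (A_new/A_old)^z = 0.1^0.21
= exp(0.21 × ln 0.1) = exp(0.21 × -2.3026) = exp(-0.4835) ≈ 0.6166
Fraction lost = 1 − 0.6166 = 0.3834

38.3%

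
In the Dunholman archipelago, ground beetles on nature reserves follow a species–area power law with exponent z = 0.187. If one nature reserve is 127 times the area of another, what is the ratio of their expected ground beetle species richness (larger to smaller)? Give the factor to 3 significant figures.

S₂/S₁ = (A₂/A₁)^z = 127^0.187
ln(S₂/S₁) = 0.187 × ln 127 = 0.187 × 4.8442 = 0.9059
S₂/S₁ = e^0.9059 ≈ 2.474

2.47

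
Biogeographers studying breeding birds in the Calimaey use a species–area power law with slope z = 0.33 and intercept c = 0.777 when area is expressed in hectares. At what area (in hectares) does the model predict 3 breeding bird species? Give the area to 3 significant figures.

3 = 0.777 × A^0.33  ⇒  A^0.33 = 3/0.777 = 3.861
ln A = ln(3.861) / 0.33 = 1.3509 / 0.33 = 4.0937
A = e^4.0937 ≈ 59.96 hectares

60.0 hectares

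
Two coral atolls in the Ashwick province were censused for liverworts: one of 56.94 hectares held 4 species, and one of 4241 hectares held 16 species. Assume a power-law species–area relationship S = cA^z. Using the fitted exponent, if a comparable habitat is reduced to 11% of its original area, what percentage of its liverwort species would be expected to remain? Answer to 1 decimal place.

z = ln(16/4) / ln(4241/56.94) = 1.3863 / 4.3106 = 0.3216
S_new/S_old = (A_new/A_old)^z = 0.11^0.3216 = exp(0.3216 × -2.2073) = 0.4917

49.2%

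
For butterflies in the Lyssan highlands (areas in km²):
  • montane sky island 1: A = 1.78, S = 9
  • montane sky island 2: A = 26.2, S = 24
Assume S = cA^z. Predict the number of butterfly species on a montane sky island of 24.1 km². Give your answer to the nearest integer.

23

z = ln(24/9) / ln(26.2/1.78) = 0.9808 / 2.6891 = 0.3647
c = 9 / 1.78^0.3647 = 9 / 1.234 = 7.293
S₃ = 7.293 × 24.1^0.3647 = 7.293 × 3.192 ≈ 23.28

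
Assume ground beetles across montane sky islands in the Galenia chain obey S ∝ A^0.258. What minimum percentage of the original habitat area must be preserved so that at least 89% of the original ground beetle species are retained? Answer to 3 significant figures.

63.7%

Need (A_new/A_old)^0.258 = 0.89, so A_new/A_old = 0.89^(1/0.258) = 0.89^3.876
ln(A_new/A_old) = ln 0.89 / 0.258 = -0.1165 / 0.258 = -0.4517
A_new/A_old = e^-0.4517 ≈ 0.6366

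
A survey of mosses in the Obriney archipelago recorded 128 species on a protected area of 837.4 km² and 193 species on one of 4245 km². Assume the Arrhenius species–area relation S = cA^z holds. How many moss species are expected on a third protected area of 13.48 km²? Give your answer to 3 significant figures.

z = ln(193/128) / ln(4245/837.4) = 0.4107 / 1.6232 = 0.2530
c = 128 / 837.4^0.2530 = 128 / 5.489 = 23.32
S₃ = 23.32 × 13.48^0.2530 = 23.32 × 1.931 ≈ 45.03

45.0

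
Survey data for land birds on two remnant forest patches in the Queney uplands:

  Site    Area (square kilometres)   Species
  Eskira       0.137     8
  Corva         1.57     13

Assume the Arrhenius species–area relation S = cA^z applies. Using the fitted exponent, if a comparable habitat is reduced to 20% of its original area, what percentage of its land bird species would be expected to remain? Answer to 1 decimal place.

z = ln(13/8) / ln(1.57/0.137) = 0.4855 / 2.4388 = 0.1991
S_new/S_old = (A_new/A_old)^z = 0.2^0.1991 = exp(0.1991 × -1.6094) = 0.7259

72.6%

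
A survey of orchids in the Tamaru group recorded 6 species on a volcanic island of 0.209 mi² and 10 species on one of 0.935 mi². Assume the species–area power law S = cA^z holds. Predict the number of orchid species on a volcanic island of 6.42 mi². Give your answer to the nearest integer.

19

z = ln(10/6) / ln(0.935/0.209) = 0.5108 / 1.4982 = 0.3410
c = 6 / 0.209^0.3410 = 6 / 0.5864 = 10.23
S₃ = 10.23 × 6.42^0.3410 = 10.23 × 1.885 ≈ 19.29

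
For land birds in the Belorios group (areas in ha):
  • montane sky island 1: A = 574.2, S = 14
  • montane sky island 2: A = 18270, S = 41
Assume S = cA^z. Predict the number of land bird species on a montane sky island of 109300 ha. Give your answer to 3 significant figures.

z = ln(41/14) / ln(18270/574.2) = 1.0745 / 3.4600 = 0.3105
c = 14 / 574.2^0.3105 = 14 / 7.192 = 1.947
S₃ = 1.947 × 109300^0.3105 = 1.947 × 36.71 ≈ 71.46

71.5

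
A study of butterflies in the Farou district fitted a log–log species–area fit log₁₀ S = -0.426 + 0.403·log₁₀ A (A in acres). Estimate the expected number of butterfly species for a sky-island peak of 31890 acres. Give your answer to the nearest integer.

S = 0.375 × 31890^0.403 = 0.375 × 65.31 ≈ 24.49

24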